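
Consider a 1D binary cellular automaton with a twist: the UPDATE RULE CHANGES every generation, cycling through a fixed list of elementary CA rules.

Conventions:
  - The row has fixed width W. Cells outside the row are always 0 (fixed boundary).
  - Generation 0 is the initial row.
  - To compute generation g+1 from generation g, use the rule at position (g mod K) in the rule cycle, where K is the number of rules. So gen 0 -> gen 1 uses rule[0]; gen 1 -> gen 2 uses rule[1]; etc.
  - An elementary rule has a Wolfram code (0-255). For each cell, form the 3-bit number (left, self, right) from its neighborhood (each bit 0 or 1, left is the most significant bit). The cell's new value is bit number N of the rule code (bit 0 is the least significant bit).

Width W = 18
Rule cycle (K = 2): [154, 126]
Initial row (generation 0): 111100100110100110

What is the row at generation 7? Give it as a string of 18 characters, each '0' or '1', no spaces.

Gen 0: 111100100110100110
Gen 1 (rule 154): 111011011100011101
Gen 2 (rule 126): 101111110110110111
Gen 3 (rule 154): 001111100100100110
Gen 4 (rule 126): 011000111111111111
Gen 5 (rule 154): 110101111111111110
Gen 6 (rule 126): 111111000000000011
Gen 7 (rule 154): 111110100000000110

Answer: 111110100000000110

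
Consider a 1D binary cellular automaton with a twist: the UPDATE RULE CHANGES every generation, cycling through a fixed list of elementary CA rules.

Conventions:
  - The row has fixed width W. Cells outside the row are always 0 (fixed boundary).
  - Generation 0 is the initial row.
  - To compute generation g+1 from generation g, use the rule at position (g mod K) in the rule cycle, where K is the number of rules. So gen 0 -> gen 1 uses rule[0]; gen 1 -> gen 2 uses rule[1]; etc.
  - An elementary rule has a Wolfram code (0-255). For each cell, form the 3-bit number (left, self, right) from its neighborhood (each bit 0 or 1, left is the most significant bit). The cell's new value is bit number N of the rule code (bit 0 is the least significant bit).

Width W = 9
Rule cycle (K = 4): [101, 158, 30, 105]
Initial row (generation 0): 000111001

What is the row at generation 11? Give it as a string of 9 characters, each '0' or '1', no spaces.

Answer: 101001000

Derivation:
Gen 0: 000111001
Gen 1 (rule 101): 110001001
Gen 2 (rule 158): 101011111
Gen 3 (rule 30): 101010000
Gen 4 (rule 105): 010100111
Gen 5 (rule 101): 011100001
Gen 6 (rule 158): 111010011
Gen 7 (rule 30): 100011110
Gen 8 (rule 105): 001010010
Gen 9 (rule 101): 101110010
Gen 10 (rule 158): 101101111
Gen 11 (rule 30): 101001000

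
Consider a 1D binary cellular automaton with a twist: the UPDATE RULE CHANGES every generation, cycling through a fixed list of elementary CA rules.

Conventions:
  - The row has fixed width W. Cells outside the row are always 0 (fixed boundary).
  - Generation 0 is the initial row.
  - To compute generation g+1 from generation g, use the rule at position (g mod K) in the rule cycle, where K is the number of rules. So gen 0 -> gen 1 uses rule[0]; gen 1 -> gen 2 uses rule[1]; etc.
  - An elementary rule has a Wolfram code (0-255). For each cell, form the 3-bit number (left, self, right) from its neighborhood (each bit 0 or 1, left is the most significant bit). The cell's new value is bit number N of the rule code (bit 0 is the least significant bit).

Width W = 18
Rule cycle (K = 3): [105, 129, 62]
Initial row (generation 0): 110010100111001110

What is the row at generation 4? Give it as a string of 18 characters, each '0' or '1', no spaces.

Answer: 101011101011111111

Derivation:
Gen 0: 110010100111001110
Gen 1 (rule 105): 110001000101001010
Gen 2 (rule 129): 000100010000000000
Gen 3 (rule 62): 001110111000000000
Gen 4 (rule 105): 101011101011111111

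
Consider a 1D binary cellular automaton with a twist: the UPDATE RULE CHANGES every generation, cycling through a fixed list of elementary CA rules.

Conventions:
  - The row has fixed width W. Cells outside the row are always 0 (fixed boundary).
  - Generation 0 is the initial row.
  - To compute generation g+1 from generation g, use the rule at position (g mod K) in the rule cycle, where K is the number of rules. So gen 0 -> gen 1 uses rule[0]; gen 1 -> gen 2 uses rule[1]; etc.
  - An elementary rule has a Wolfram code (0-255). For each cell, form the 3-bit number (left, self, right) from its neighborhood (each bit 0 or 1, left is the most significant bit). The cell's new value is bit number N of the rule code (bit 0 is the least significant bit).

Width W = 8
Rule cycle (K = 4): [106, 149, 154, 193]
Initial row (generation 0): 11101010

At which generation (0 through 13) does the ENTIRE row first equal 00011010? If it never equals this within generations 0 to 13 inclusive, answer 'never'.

Gen 0: 11101010
Gen 1 (rule 106): 10110100
Gen 2 (rule 149): 10000111
Gen 3 (rule 154): 01001110
Gen 4 (rule 193): 00000110
Gen 5 (rule 106): 00001110
Gen 6 (rule 149): 11100101
Gen 7 (rule 154): 11011000
Gen 8 (rule 193): 01001011
Gen 9 (rule 106): 10010111
Gen 10 (rule 149): 11010010
Gen 11 (rule 154): 10001101
Gen 12 (rule 193): 00100100
Gen 13 (rule 106): 01001000

Answer: never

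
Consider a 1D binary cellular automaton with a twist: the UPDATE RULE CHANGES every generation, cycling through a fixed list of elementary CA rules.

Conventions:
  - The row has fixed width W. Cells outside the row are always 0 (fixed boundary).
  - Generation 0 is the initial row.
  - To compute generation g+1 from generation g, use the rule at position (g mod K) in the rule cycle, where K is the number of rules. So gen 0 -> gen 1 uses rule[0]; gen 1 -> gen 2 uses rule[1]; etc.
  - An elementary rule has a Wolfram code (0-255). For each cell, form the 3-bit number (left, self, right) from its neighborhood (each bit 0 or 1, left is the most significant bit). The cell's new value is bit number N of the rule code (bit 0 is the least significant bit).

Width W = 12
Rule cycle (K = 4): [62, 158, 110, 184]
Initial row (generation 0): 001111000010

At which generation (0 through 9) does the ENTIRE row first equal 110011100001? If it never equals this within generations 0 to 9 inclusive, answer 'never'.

Answer: never

Derivation:
Gen 0: 001111000010
Gen 1 (rule 62): 011000100111
Gen 2 (rule 158): 110101111110
Gen 3 (rule 110): 111111000010
Gen 4 (rule 184): 111110100001
Gen 5 (rule 62): 100001110011
Gen 6 (rule 158): 110011101110
Gen 7 (rule 110): 110110111010
Gen 8 (rule 184): 101101110101
Gen 9 (rule 62): 111011001111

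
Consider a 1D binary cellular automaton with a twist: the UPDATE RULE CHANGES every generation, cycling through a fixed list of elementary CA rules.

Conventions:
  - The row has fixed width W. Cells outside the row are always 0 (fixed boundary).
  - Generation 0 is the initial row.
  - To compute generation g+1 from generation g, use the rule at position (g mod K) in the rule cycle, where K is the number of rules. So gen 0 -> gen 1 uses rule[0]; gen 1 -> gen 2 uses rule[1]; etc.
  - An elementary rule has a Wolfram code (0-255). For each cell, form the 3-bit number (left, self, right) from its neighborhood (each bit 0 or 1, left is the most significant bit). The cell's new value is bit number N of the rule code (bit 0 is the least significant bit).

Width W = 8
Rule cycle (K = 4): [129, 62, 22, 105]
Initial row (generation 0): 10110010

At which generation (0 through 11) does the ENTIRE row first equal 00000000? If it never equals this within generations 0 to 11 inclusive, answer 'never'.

Gen 0: 10110010
Gen 1 (rule 129): 00000000
Gen 2 (rule 62): 00000000
Gen 3 (rule 22): 00000000
Gen 4 (rule 105): 11111111
Gen 5 (rule 129): 01111110
Gen 6 (rule 62): 11000001
Gen 7 (rule 22): 00100011
Gen 8 (rule 105): 10001011
Gen 9 (rule 129): 00100000
Gen 10 (rule 62): 01110000
Gen 11 (rule 22): 10001000

Answer: 1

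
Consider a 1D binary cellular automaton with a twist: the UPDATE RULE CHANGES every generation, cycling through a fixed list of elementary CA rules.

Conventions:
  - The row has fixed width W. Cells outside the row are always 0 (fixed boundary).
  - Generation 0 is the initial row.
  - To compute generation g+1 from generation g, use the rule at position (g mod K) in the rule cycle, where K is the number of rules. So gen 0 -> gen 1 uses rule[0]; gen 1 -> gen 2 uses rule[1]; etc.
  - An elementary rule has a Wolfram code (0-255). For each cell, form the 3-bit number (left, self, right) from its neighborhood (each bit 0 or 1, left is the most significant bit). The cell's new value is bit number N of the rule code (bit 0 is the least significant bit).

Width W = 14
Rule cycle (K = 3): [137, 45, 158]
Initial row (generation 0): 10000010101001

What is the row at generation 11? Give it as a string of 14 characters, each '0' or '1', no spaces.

Answer: 10100111000011

Derivation:
Gen 0: 10000010101001
Gen 1 (rule 137): 00111000000000
Gen 2 (rule 45): 10100011111111
Gen 3 (rule 158): 10110111111110
Gen 4 (rule 137): 00100111111100
Gen 5 (rule 45): 10100100000001
Gen 6 (rule 158): 10111110000011
Gen 7 (rule 137): 00111100111010
Gen 8 (rule 45): 10100000100110
Gen 9 (rule 158): 10110001111101
Gen 10 (rule 137): 00100101111000
Gen 11 (rule 45): 10100111000011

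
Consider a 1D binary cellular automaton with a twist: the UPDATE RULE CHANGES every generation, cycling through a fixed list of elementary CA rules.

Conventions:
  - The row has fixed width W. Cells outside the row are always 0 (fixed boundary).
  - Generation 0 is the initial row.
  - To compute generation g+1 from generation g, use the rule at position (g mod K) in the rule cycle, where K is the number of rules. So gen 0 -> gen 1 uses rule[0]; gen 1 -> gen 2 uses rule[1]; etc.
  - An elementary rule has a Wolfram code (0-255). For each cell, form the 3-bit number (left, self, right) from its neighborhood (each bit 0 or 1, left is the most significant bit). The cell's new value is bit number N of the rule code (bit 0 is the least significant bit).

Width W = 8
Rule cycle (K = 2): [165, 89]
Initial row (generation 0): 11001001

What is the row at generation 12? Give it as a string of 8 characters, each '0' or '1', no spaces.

Gen 0: 11001001
Gen 1 (rule 165): 00001001
Gen 2 (rule 89): 11100100
Gen 3 (rule 165): 01000101
Gen 4 (rule 89): 00110000
Gen 5 (rule 165): 10000111
Gen 6 (rule 89): 01110101
Gen 7 (rule 165): 00101111
Gen 8 (rule 89): 10001001
Gen 9 (rule 165): 10101001
Gen 10 (rule 89): 00000100
Gen 11 (rule 165): 11110101
Gen 12 (rule 89): 10010000

Answer: 10010000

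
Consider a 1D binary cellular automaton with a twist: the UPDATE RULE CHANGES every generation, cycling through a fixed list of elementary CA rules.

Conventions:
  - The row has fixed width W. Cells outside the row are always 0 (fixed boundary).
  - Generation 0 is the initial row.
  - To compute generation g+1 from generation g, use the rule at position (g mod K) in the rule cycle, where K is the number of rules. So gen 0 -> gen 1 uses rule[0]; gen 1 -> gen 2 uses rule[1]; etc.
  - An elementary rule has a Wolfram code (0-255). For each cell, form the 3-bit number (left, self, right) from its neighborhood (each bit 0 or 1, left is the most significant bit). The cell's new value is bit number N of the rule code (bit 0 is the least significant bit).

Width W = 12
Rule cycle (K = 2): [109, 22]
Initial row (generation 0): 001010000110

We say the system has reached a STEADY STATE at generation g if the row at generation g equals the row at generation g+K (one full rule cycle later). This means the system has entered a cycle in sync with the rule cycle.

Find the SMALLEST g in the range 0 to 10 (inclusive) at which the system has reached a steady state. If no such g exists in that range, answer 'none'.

Answer: 2

Derivation:
Gen 0: 001010000110
Gen 1 (rule 109): 101110110110
Gen 2 (rule 22): 100000000001
Gen 3 (rule 109): 101111111101
Gen 4 (rule 22): 100000000001
Gen 5 (rule 109): 101111111101
Gen 6 (rule 22): 100000000001
Gen 7 (rule 109): 101111111101
Gen 8 (rule 22): 100000000001
Gen 9 (rule 109): 101111111101
Gen 10 (rule 22): 100000000001
Gen 11 (rule 109): 101111111101
Gen 12 (rule 22): 100000000001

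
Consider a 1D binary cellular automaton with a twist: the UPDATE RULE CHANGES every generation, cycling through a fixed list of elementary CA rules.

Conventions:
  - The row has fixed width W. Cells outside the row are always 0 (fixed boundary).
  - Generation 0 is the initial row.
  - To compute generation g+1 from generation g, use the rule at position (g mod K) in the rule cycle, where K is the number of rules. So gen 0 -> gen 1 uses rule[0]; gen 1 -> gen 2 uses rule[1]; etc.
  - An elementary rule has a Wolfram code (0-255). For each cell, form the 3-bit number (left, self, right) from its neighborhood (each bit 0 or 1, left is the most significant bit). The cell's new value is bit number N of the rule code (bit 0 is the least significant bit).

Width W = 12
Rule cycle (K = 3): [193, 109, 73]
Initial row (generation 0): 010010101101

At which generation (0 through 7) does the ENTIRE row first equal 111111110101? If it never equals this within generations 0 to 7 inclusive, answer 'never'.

Answer: 2

Derivation:
Gen 0: 010010101101
Gen 1 (rule 193): 000000000100
Gen 2 (rule 109): 111111110101
Gen 3 (rule 73): 100000010000
Gen 4 (rule 193): 001111000111
Gen 5 (rule 109): 101001010101
Gen 6 (rule 73): 000000000000
Gen 7 (rule 193): 111111111111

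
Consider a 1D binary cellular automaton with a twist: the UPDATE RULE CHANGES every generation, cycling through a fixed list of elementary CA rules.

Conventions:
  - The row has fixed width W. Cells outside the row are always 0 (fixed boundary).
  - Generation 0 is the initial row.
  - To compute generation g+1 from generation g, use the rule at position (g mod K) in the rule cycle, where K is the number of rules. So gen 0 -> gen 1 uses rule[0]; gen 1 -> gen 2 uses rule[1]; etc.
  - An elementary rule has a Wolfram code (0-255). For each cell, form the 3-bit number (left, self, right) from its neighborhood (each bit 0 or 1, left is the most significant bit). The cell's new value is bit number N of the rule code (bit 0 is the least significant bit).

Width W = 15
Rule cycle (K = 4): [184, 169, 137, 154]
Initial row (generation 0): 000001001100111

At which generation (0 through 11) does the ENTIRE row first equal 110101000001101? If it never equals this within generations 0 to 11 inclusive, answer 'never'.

Answer: 5

Derivation:
Gen 0: 000001001100111
Gen 1 (rule 184): 000000101010110
Gen 2 (rule 169): 111110010101100
Gen 3 (rule 137): 111100000001001
Gen 4 (rule 154): 111010000010110
Gen 5 (rule 184): 110101000001101
Gen 6 (rule 169): 101010011101010
Gen 7 (rule 137): 000000011000000
Gen 8 (rule 154): 000000110100000
Gen 9 (rule 184): 000000101010000
Gen 10 (rule 169): 111110010100111
Gen 11 (rule 137): 111100000000110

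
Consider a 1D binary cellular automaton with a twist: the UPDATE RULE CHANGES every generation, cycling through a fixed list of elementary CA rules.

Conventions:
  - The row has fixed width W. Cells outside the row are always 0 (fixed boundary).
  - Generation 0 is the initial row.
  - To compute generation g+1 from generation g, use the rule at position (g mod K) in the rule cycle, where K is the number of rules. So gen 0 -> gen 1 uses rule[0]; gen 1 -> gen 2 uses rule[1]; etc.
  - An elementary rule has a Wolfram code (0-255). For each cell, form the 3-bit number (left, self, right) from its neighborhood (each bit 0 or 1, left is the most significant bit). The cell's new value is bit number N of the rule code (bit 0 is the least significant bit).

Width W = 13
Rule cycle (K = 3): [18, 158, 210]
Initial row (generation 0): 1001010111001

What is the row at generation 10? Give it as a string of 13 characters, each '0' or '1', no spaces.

Gen 0: 1001010111001
Gen 1 (rule 18): 0110000000110
Gen 2 (rule 158): 1101000001101
Gen 3 (rule 210): 0100100010100
Gen 4 (rule 18): 1011010100010
Gen 5 (rule 158): 1010010110111
Gen 6 (rule 210): 0001100010011
Gen 7 (rule 18): 0010010101100
Gen 8 (rule 158): 0111110101010
Gen 9 (rule 210): 1011110000001
Gen 10 (rule 18): 0000001000010

Answer: 0000001000010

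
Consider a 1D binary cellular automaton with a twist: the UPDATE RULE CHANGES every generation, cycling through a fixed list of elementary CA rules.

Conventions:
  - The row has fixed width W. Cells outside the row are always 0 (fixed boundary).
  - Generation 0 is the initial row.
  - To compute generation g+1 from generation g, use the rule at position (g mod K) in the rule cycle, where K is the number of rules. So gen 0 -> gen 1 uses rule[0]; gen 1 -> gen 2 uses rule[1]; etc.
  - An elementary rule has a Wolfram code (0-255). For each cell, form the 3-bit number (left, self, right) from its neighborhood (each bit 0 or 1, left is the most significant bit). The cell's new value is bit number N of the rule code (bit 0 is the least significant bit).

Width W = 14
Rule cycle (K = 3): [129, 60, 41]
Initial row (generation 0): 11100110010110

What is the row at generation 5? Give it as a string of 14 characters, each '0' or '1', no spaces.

Gen 0: 11100110010110
Gen 1 (rule 129): 01000000000000
Gen 2 (rule 60): 01100000000000
Gen 3 (rule 41): 01001111111111
Gen 4 (rule 129): 00000111111110
Gen 5 (rule 60): 00000100000001

Answer: 00000100000001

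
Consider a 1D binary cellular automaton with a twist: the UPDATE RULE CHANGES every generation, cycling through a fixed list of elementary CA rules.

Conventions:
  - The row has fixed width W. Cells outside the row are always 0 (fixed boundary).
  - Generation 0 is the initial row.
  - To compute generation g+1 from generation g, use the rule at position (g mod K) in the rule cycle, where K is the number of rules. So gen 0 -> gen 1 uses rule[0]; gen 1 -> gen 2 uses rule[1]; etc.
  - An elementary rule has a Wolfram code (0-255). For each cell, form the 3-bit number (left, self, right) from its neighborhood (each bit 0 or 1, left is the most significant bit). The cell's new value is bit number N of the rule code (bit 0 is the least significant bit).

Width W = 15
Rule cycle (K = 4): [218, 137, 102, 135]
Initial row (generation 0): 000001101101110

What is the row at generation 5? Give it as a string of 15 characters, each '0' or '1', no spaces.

Gen 0: 000001101101110
Gen 1 (rule 218): 000011101101111
Gen 2 (rule 137): 111011001001110
Gen 3 (rule 102): 001101011010010
Gen 4 (rule 135): 110001000010110
Gen 5 (rule 218): 111010100100111

Answer: 111010100100111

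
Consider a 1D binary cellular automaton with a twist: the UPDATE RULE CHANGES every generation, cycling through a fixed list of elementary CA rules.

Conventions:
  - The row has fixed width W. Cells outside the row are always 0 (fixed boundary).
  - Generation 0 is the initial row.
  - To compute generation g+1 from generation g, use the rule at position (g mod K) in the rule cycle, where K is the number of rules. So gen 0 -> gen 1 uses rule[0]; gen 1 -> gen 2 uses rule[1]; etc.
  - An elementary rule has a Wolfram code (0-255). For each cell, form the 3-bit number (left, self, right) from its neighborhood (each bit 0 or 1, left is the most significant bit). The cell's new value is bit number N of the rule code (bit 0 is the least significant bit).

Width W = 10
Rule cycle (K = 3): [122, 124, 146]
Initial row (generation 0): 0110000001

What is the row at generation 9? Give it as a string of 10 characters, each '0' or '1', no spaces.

Gen 0: 0110000001
Gen 1 (rule 122): 1111000010
Gen 2 (rule 124): 1001100011
Gen 3 (rule 146): 0110010100
Gen 4 (rule 122): 1111101010
Gen 5 (rule 124): 1000111111
Gen 6 (rule 146): 0101011110
Gen 7 (rule 122): 1010110011
Gen 8 (rule 124): 1111111011
Gen 9 (rule 146): 0111110000

Answer: 0111110000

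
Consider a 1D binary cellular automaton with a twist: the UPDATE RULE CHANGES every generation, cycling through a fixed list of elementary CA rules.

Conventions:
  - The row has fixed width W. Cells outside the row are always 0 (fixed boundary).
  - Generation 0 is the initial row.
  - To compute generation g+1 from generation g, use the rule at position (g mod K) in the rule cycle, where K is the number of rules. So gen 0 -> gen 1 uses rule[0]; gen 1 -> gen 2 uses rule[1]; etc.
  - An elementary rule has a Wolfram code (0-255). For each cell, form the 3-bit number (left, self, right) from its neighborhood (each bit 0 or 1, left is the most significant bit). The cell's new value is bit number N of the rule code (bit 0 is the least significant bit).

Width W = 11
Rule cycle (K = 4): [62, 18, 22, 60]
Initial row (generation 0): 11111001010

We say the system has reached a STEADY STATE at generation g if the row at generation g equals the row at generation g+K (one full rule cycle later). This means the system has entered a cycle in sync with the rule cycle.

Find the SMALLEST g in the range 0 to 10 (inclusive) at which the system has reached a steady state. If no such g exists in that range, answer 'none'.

Gen 0: 11111001010
Gen 1 (rule 62): 10000111111
Gen 2 (rule 18): 01001000000
Gen 3 (rule 22): 11111100000
Gen 4 (rule 60): 10000010000
Gen 5 (rule 62): 11000111000
Gen 6 (rule 18): 00101000100
Gen 7 (rule 22): 01101101110
Gen 8 (rule 60): 01011011001
Gen 9 (rule 62): 11110110111
Gen 10 (rule 18): 00000000000
Gen 11 (rule 22): 00000000000
Gen 12 (rule 60): 00000000000
Gen 13 (rule 62): 00000000000
Gen 14 (rule 18): 00000000000

Answer: 10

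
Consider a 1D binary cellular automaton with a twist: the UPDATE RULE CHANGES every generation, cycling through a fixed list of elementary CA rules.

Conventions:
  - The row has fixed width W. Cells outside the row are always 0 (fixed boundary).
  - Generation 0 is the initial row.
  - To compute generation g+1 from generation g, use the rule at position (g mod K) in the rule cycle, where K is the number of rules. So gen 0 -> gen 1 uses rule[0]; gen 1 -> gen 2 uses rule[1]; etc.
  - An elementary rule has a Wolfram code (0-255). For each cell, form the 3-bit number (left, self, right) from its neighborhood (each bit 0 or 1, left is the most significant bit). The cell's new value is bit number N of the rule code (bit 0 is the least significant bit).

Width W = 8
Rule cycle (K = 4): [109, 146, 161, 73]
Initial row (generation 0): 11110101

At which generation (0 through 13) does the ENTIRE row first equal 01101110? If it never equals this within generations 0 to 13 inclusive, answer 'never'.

Answer: 2

Derivation:
Gen 0: 11110101
Gen 1 (rule 109): 10011111
Gen 2 (rule 146): 01101110
Gen 3 (rule 161): 00010100
Gen 4 (rule 73): 11000001
Gen 5 (rule 109): 11011101
Gen 6 (rule 146): 00001000
Gen 7 (rule 161): 11100011
Gen 8 (rule 73): 10101011
Gen 9 (rule 109): 11111111
Gen 10 (rule 146): 01111110
Gen 11 (rule 161): 00111100
Gen 12 (rule 73): 10100101
Gen 13 (rule 109): 11100111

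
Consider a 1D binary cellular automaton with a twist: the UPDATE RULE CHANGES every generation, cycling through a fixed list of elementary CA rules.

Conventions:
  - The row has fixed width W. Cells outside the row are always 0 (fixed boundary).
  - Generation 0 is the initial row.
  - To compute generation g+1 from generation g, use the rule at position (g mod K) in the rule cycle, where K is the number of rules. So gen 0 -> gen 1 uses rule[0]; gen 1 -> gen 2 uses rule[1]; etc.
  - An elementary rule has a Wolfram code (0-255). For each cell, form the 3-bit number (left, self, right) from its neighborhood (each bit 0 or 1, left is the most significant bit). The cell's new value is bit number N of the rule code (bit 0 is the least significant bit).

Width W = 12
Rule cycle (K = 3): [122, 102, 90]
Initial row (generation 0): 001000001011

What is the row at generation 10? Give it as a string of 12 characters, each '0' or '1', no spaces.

Answer: 011011000010

Derivation:
Gen 0: 001000001011
Gen 1 (rule 122): 010100010111
Gen 2 (rule 102): 111100111001
Gen 3 (rule 90): 100111101110
Gen 4 (rule 122): 011100111011
Gen 5 (rule 102): 100101001101
Gen 6 (rule 90): 011000111100
Gen 7 (rule 122): 111101100110
Gen 8 (rule 102): 000110101010
Gen 9 (rule 90): 001110000001
Gen 10 (rule 122): 011011000010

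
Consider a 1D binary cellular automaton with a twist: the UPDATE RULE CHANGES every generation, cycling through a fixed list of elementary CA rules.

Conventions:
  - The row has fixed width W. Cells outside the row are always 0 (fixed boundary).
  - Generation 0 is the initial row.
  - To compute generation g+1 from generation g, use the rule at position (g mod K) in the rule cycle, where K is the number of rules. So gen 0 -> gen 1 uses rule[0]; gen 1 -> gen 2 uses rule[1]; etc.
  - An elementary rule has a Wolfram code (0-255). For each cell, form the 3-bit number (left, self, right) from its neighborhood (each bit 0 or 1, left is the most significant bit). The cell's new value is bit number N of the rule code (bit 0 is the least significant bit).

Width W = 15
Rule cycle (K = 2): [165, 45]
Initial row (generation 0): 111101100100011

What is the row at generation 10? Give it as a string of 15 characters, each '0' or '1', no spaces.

Gen 0: 111101100100011
Gen 1 (rule 165): 011010000101000
Gen 2 (rule 45): 010110110111011
Gen 3 (rule 165): 011001001010100
Gen 4 (rule 45): 010001001111101
Gen 5 (rule 165): 010101000111011
Gen 6 (rule 45): 011111010100110
Gen 7 (rule 165): 001110111100000
Gen 8 (rule 45): 101001100001111
Gen 9 (rule 165): 111000001100110
Gen 10 (rule 45): 100011101000100

Answer: 100011101000100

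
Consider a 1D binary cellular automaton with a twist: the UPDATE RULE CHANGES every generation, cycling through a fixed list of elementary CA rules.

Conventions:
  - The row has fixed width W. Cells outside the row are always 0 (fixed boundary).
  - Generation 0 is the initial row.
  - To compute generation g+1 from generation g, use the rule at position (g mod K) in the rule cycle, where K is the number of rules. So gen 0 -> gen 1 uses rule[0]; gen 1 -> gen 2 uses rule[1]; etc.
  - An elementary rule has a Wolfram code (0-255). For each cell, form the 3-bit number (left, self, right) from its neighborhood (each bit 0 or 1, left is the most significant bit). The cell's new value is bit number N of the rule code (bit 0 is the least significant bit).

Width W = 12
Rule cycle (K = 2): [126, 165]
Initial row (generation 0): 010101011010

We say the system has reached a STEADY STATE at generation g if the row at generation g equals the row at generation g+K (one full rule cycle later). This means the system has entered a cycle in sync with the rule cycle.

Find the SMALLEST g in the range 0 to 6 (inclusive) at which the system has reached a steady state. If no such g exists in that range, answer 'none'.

Gen 0: 010101011010
Gen 1 (rule 126): 111111111111
Gen 2 (rule 165): 011111111110
Gen 3 (rule 126): 110000000011
Gen 4 (rule 165): 000111111000
Gen 5 (rule 126): 001100001100
Gen 6 (rule 165): 100001100001
Gen 7 (rule 126): 110011110011
Gen 8 (rule 165): 000001100000

Answer: none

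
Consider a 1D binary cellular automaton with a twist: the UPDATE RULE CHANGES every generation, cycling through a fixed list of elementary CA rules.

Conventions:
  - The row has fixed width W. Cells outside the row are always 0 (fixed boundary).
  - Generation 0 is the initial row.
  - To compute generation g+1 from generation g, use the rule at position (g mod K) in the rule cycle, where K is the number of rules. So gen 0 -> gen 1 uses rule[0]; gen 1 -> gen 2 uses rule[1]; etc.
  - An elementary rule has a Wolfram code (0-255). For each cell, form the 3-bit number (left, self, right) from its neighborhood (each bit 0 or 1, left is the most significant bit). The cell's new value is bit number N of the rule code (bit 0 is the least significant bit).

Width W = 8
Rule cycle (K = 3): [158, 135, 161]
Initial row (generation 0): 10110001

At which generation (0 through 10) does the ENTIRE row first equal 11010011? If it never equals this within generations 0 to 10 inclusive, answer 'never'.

Answer: 7

Derivation:
Gen 0: 10110001
Gen 1 (rule 158): 10101011
Gen 2 (rule 135): 10101000
Gen 3 (rule 161): 01010011
Gen 4 (rule 158): 11011110
Gen 5 (rule 135): 00001100
Gen 6 (rule 161): 11100001
Gen 7 (rule 158): 11010011
Gen 8 (rule 135): 00010100
Gen 9 (rule 161): 11001001
Gen 10 (rule 158): 10111111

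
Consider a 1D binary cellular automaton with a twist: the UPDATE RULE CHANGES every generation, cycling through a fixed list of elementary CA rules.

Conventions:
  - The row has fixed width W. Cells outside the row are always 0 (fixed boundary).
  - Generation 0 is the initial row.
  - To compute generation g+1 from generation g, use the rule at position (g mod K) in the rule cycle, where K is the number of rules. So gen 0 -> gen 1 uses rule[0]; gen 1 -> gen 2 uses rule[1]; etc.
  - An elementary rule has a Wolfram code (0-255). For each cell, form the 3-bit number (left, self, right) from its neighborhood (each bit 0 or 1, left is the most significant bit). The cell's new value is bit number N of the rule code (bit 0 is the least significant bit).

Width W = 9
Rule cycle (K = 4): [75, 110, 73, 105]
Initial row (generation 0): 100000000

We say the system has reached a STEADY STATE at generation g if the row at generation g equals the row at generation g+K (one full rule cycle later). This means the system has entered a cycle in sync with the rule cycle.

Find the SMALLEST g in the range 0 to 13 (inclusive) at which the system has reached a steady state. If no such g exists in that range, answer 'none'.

Answer: none

Derivation:
Gen 0: 100000000
Gen 1 (rule 75): 001111111
Gen 2 (rule 110): 011000001
Gen 3 (rule 73): 011011100
Gen 4 (rule 105): 011110101
Gen 5 (rule 75): 110010000
Gen 6 (rule 110): 110110000
Gen 7 (rule 73): 110110111
Gen 8 (rule 105): 111111101
Gen 9 (rule 75): 100000100
Gen 10 (rule 110): 100001100
Gen 11 (rule 73): 001101101
Gen 12 (rule 105): 101111110
Gen 13 (rule 75): 001000010
Gen 14 (rule 110): 011000110
Gen 15 (rule 73): 011010110
Gen 16 (rule 105): 011101110
Gen 17 (rule 75): 110101010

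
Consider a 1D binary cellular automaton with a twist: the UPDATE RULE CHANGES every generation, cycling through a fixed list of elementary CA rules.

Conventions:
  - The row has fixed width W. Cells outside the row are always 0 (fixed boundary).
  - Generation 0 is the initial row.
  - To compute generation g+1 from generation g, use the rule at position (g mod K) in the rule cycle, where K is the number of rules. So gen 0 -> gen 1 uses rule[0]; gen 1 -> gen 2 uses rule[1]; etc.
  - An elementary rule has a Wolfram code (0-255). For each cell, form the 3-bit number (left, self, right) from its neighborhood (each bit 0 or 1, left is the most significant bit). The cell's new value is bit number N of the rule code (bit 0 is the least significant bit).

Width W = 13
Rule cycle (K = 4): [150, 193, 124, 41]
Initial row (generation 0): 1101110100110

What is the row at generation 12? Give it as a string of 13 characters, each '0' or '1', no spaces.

Gen 0: 1101110100110
Gen 1 (rule 150): 0000100111001
Gen 2 (rule 193): 1110000011000
Gen 3 (rule 124): 1011000011100
Gen 4 (rule 41): 0110011010001
Gen 5 (rule 150): 1001100011011
Gen 6 (rule 193): 0000101001001
Gen 7 (rule 124): 0000111101101
Gen 8 (rule 41): 1110100011010
Gen 9 (rule 150): 0100110100011
Gen 10 (rule 193): 0000010001001
Gen 11 (rule 124): 0000011001101
Gen 12 (rule 41): 1111010001010

Answer: 1111010001010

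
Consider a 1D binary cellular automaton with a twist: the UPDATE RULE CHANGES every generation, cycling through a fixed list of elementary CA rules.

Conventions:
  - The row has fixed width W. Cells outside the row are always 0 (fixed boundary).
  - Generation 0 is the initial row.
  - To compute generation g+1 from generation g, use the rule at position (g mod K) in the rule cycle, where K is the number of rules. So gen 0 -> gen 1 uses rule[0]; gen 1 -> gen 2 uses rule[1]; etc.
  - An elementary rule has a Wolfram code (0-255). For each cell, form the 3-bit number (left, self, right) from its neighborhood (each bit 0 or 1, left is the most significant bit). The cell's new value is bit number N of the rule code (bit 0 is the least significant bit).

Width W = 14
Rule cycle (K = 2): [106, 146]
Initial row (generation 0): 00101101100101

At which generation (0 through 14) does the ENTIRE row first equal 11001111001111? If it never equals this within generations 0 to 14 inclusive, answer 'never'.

Gen 0: 00101101100101
Gen 1 (rule 106): 01011111101010
Gen 2 (rule 146): 10001111000001
Gen 3 (rule 106): 00011001000010
Gen 4 (rule 146): 00100110100101
Gen 5 (rule 106): 01001111001010
Gen 6 (rule 146): 10110110110001
Gen 7 (rule 106): 01111111110010
Gen 8 (rule 146): 10111111101101
Gen 9 (rule 106): 01100000111110
Gen 10 (rule 146): 10010001011101
Gen 11 (rule 106): 00100010110110
Gen 12 (rule 146): 01010100000001
Gen 13 (rule 106): 10101000000010
Gen 14 (rule 146): 00000100000101

Answer: never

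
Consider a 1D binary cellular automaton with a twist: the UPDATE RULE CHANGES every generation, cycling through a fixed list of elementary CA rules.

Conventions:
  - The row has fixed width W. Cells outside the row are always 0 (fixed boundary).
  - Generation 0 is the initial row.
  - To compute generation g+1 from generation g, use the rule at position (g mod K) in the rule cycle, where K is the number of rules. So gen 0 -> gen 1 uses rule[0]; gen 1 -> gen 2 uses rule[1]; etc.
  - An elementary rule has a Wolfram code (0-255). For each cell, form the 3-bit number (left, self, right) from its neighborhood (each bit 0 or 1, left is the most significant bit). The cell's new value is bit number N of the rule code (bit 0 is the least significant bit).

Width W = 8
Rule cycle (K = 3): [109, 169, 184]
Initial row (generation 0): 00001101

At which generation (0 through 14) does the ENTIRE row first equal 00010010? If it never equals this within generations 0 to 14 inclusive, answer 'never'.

Gen 0: 00001101
Gen 1 (rule 109): 11101111
Gen 2 (rule 169): 11011110
Gen 3 (rule 184): 10111101
Gen 4 (rule 109): 11100111
Gen 5 (rule 169): 11000110
Gen 6 (rule 184): 10100101
Gen 7 (rule 109): 11100111
Gen 8 (rule 169): 11000110
Gen 9 (rule 184): 10100101
Gen 10 (rule 109): 11100111
Gen 11 (rule 169): 11000110
Gen 12 (rule 184): 10100101
Gen 13 (rule 109): 11100111
Gen 14 (rule 169): 11000110

Answer: never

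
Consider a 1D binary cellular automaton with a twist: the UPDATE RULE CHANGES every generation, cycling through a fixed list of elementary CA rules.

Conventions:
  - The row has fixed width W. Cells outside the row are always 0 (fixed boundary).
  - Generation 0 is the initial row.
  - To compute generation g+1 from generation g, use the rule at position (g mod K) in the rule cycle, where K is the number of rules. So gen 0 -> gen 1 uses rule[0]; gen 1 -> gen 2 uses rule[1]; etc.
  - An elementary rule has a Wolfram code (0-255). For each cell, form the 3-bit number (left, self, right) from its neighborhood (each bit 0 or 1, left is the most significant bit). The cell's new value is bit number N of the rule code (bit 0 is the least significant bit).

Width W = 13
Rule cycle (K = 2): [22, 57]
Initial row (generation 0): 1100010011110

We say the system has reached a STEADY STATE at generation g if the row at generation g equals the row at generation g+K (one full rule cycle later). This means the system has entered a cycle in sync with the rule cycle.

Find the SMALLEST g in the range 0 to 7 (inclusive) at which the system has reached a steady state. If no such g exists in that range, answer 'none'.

Gen 0: 1100010011110
Gen 1 (rule 22): 0010111100001
Gen 2 (rule 57): 1001100011100
Gen 3 (rule 22): 1110010100010
Gen 4 (rule 57): 1001001011001
Gen 5 (rule 22): 1111111000111
Gen 6 (rule 57): 1000000110100
Gen 7 (rule 22): 1100001000110
Gen 8 (rule 57): 1011100110101
Gen 9 (rule 22): 1000011000101

Answer: none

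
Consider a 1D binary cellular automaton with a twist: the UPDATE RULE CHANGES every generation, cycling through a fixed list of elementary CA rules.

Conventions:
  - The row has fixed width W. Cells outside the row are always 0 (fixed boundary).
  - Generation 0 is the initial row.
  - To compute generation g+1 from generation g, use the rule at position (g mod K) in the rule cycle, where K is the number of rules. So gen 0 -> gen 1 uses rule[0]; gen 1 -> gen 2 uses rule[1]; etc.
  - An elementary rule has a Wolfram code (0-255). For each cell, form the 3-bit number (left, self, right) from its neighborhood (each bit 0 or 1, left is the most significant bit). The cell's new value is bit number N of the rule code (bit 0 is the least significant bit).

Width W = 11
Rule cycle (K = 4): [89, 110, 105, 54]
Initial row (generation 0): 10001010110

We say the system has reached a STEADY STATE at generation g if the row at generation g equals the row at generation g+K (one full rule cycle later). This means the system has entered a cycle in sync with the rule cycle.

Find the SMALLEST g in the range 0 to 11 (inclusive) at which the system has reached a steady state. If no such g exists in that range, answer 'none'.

Answer: none

Derivation:
Gen 0: 10001010110
Gen 1 (rule 89): 01100000111
Gen 2 (rule 110): 11100001101
Gen 3 (rule 105): 10101101110
Gen 4 (rule 54): 11110010001
Gen 5 (rule 89): 10011001100
Gen 6 (rule 110): 10111011100
Gen 7 (rule 105): 01101110101
Gen 8 (rule 54): 10010001111
Gen 9 (rule 89): 01001101001
Gen 10 (rule 110): 11011111011
Gen 11 (rule 105): 11110001111
Gen 12 (rule 54): 00001010000
Gen 13 (rule 89): 11100001111
Gen 14 (rule 110): 10100011001
Gen 15 (rule 105): 01001011000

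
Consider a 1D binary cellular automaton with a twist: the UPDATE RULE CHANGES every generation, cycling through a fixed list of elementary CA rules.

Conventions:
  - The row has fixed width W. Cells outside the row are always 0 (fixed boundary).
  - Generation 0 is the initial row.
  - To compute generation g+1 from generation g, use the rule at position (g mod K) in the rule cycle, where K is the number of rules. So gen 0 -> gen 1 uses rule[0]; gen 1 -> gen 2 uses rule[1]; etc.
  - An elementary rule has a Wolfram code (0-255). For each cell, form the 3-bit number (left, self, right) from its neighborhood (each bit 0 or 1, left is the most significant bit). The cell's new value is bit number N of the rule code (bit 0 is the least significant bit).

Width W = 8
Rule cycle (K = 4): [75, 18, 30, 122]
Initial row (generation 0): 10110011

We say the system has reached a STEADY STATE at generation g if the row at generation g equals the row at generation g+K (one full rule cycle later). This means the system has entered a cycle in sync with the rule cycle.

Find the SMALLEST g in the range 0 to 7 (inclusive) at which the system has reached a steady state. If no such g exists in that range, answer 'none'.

Answer: 1

Derivation:
Gen 0: 10110011
Gen 1 (rule 75): 00110111
Gen 2 (rule 18): 01000000
Gen 3 (rule 30): 11100000
Gen 4 (rule 122): 10110000
Gen 5 (rule 75): 00110111
Gen 6 (rule 18): 01000000
Gen 7 (rule 30): 11100000
Gen 8 (rule 122): 10110000
Gen 9 (rule 75): 00110111
Gen 10 (rule 18): 01000000
Gen 11 (rule 30): 11100000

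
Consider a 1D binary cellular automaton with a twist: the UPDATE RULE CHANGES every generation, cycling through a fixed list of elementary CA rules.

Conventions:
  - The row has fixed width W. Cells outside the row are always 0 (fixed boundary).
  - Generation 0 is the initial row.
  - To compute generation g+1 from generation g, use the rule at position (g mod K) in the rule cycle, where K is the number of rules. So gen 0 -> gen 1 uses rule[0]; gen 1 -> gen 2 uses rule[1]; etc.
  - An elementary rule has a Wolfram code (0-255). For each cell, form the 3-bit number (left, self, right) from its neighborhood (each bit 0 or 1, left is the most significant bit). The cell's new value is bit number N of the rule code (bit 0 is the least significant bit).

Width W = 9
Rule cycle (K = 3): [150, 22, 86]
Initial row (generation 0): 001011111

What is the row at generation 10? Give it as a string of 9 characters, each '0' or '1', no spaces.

Gen 0: 001011111
Gen 1 (rule 150): 011001110
Gen 2 (rule 22): 100110001
Gen 3 (rule 86): 111011011
Gen 4 (rule 150): 010000000
Gen 5 (rule 22): 111000000
Gen 6 (rule 86): 001100000
Gen 7 (rule 150): 010010000
Gen 8 (rule 22): 111111000
Gen 9 (rule 86): 000001100
Gen 10 (rule 150): 000010010

Answer: 000010010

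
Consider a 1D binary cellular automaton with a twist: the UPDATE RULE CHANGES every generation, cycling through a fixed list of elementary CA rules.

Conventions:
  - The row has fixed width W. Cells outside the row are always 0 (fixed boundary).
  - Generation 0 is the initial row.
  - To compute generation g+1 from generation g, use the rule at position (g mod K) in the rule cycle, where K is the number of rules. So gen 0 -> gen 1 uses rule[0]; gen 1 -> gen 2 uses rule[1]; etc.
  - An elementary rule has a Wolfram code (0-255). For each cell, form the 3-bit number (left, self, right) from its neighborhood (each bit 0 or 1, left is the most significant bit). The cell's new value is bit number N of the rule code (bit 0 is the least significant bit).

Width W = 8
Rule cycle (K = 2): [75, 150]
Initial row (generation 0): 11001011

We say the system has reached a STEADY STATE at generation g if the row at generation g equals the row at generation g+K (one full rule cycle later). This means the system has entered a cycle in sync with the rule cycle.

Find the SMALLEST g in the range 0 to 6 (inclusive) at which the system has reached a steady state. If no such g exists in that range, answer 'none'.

Gen 0: 11001011
Gen 1 (rule 75): 11010011
Gen 2 (rule 150): 00011100
Gen 3 (rule 75): 11110101
Gen 4 (rule 150): 01100101
Gen 5 (rule 75): 11101000
Gen 6 (rule 150): 01001100
Gen 7 (rule 75): 10011101
Gen 8 (rule 150): 11101001

Answer: none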